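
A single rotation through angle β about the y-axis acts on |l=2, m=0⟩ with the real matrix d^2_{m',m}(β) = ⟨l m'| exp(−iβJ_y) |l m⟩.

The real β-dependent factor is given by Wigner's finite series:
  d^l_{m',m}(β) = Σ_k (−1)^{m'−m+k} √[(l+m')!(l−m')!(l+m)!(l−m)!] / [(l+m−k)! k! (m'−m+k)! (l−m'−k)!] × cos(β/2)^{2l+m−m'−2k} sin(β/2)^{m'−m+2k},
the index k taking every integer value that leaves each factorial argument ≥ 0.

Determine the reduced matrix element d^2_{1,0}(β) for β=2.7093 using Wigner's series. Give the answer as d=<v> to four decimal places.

d=0.4659

d^2_{1,0}(β=2.7093) via Wigner's sum:
With c≡cos(β/2)=0.214467 and s≡sin(β/2)=0.976731, N=[6·1·2·2]^{1/2}=4.898979
Admissible k: 0..1 (factorial args all ≥0)
  k=0: (−1)^1·4.8990/(2)·0.2145^3·0.9767^1 = -0.023601
  k=1: (−1)^2·4.8990/(2)·0.2145^1·0.9767^3 = +0.489510
d^2_{1,0}(2.7093) = -0.023601 +0.489510 = +0.465909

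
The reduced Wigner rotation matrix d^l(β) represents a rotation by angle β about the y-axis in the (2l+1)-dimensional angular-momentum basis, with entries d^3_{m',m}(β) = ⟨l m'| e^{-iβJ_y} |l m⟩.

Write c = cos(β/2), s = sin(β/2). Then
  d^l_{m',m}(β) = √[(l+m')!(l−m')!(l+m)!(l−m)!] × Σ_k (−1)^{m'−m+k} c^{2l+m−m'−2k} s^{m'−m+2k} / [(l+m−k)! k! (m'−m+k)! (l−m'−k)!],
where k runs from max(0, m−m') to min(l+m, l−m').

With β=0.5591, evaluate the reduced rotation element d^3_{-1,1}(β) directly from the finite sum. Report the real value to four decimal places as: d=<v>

d^3_{-1,1}(β=0.5591) via Wigner's sum:
Half-angle: c=0.961180, s=0.275923. N=√(2·24·24·2)=48.000000
Admissible k: 2..4 (factorial args all ≥0)
  k=2: (−1)^0·48.0000/(8)·0.9612^4·0.2759^2 = +0.389893
  k=3: (−1)^1·48.0000/(6)·0.9612^2·0.2759^4 = -0.042840
  k=4: (−1)^2·48.0000/(48)·0.9612^0·0.2759^6 = +0.000441
d^3_{-1,1}(0.5591) = +0.389893 -0.042840 +0.000441 = +0.347494

d=0.3475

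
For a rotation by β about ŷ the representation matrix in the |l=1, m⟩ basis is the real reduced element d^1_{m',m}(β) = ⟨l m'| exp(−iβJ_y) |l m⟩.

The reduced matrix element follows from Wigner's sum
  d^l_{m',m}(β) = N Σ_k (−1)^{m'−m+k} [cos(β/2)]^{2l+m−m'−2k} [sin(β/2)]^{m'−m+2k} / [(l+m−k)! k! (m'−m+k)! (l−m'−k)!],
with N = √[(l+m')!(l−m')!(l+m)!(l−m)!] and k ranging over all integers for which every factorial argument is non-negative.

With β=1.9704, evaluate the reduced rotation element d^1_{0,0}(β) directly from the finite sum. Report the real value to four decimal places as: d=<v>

d=-0.3891

d^1_{0,0}(β=1.9704) via Wigner's sum:
c=cos(1.9704/2)=0.552696, s=sin(1.9704/2)=0.833383; N=√[1·1·1·1]=1.000000
k∈{0,1} keeps every argument non-negative
  k=0: (−1)^0·1.0000/(1)·0.5527^2·0.8334^0 = +0.305473
  k=1: (−1)^1·1.0000/(1)·0.5527^0·0.8334^2 = -0.694527
d^1_{0,0}(1.9704) = +0.305473 -0.694527 = -0.389053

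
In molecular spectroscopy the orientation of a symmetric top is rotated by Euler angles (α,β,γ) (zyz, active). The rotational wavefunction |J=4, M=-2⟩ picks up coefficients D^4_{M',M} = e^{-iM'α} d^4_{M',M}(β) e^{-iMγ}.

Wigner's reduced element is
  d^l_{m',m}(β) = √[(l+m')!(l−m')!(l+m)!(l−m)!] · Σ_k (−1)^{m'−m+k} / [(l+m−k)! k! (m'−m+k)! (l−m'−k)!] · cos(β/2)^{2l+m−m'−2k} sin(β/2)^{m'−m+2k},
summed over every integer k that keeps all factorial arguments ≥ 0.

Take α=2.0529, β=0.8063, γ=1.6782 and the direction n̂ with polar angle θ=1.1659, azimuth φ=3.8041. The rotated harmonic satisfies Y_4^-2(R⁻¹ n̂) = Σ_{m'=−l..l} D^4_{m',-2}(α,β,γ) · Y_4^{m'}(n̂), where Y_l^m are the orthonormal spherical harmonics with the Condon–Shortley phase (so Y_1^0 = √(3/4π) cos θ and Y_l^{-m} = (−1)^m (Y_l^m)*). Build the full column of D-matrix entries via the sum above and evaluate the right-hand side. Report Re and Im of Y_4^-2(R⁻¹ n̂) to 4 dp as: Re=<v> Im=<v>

Need the full column D^4_{m',-2} for m'=−4..4 at α=2.0529, β=0.8063, γ=1.6782.
cos(β/2)=0.919830, sin(β/2)=0.392318
d^4_{-4,-2}: single k=2 term ⇒ +0.493287;  D = +0.267200-0.414652i
d^4_{-3,-2}: k∈[1..2] ⇒ +0.817813 -0.446310 = +0.371503;  D = -0.369989-0.033509i
d^4_{-2,-2}: k∈[0..2] ⇒ +0.512460 -1.118670 +0.254374 = -0.351836;  D = -0.134344-0.325177i
d^4_{-1,-2}: k∈[0..2] ⇒ -0.927313 +0.843446 -0.102289 = -0.186155;  D = -0.119484+0.142749i
d^4_{0,-2}: k∈[0..2] ⇒ +0.884386 -0.429014 +0.029266 = +0.484638;  D = -0.473500-0.103305i
d^4_{1,-2}: k∈[0..2] ⇒ -0.562297 +0.153433 -0.005582 = -0.414447;  D = -0.109466-0.399729i
d^4_{2,-2}: k∈[0..2] ⇒ +0.254374 -0.037019 +0.000561 = +0.217916;  D = +0.159536-0.148445i
d^4_{3,-2}: k∈[0..1] ⇒ -0.081189 +0.004923 = -0.076266;  D = +0.071918+0.025383i
d^4_{4,-2}: single k=0 term ⇒ +0.016324;  D = +0.002323+0.016158i
Y_4^{m'}(θ=1.1659,φ=3.8041) and Σ D·Y over m':
  (+0.2672-0.4147i)·(-0.2785-0.1491i)  (-0.3700-0.0335i)·(+0.1550+0.3501i)  (-0.1343-0.3252i)·(+0.0059-0.0236i)  (-0.1195+0.1427i)·(+0.2585-0.2016i)  (-0.4735-0.1033i)·(-0.0859+0.0000i)  (-0.1095-0.3997i)·(-0.2585-0.2016i)  (+0.1595-0.1484i)·(+0.0059+0.0236i)  (+0.0719+0.0254i)·(-0.1550+0.3501i)  (+0.0023+0.0162i)·(-0.2785+0.1491i)
Y_4^-2(R⁻¹ n̂) = -0.222651+0.157383i

Re=-0.2227 Im=0.1574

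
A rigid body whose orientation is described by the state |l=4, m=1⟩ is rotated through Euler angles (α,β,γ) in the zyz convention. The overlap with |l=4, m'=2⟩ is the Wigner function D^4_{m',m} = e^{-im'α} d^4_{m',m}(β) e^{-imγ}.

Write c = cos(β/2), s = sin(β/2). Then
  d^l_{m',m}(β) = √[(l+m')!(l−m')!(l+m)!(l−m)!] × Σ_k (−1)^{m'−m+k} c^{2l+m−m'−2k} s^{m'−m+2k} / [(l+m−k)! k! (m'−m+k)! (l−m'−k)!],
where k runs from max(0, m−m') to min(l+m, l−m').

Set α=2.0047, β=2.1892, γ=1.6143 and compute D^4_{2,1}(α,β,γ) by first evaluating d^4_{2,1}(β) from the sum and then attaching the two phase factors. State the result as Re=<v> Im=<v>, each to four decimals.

Split into d^4_{2,1}(β=2.1892) × two z-phases.
c=cos(2.1892/2)=0.458402, s=sin(2.1892/2)=0.888745; N=√[720·2·120·6]=1018.233765
The bounds max(0,m−m')=0 and min(l+m,l−m')=2 give 3 terms
  k=0: (−1)^1·1018.2338/(240)·0.4584^7·0.8887^1 = -0.016038
  k=1: (−1)^2·1018.2338/(48)·0.4584^5·0.8887^3 = +0.301419
  k=2: (−1)^3·1018.2338/(72)·0.4584^3·0.8887^5 = -0.755336
d^4_{2,1}(2.1892) = -0.016038 +0.301419 -0.755336 = -0.469955
Attach z-rotation phases: D = e^{-i(2)(2.0047)}·(-0.469955)·e^{-i(1)(1.6143)} = -0.371409-0.287946i

Re=-0.3714 Im=-0.2879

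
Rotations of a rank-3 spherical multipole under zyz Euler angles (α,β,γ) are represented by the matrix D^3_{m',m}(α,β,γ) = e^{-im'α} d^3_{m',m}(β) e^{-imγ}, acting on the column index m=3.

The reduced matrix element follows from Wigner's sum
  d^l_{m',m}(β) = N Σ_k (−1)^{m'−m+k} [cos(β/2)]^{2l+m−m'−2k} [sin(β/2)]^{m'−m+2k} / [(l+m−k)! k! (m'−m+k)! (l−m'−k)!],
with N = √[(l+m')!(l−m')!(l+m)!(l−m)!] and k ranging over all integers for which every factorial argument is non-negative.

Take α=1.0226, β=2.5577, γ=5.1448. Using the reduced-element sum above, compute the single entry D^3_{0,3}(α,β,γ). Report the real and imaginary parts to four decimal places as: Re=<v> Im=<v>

First d^3_{0,3}(β=2.5577), then the phase factors e^{-i(0)α} and e^{-i(3)γ}:
With c≡cos(β/2)=0.287817 and s≡sin(β/2)=0.957686, N=[6·6·720·1]^{1/2}=160.996894
Admissible k: 3..3 (factorial args all ≥0)
  k=3: (−1)^0·160.9969/(36)·0.2878^3·0.9577^3 = +0.093655
d^3_{0,3}(2.5577) = +0.093655
Attach z-rotation phases: D = e^{-i(0)(1.0226)}·(+0.093655)·e^{-i(3)(5.1448)} = -0.090173-0.025302i

Re=-0.0902 Im=-0.0253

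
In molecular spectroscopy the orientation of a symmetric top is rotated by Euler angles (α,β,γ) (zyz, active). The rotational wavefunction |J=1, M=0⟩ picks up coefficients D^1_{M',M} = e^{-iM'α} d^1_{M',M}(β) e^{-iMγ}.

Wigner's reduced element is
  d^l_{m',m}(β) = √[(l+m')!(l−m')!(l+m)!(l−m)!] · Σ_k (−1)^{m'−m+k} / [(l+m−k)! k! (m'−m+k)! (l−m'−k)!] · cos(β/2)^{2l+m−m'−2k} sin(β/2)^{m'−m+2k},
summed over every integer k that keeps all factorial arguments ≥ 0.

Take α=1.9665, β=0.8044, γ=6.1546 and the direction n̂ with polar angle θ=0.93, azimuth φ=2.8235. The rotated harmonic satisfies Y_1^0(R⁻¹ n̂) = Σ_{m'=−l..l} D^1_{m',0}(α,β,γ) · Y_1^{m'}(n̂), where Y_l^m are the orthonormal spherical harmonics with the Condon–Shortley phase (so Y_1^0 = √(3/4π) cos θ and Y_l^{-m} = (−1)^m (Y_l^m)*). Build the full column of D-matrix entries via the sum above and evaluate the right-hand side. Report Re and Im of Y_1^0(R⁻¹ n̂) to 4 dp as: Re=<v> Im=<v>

Need the full column D^1_{m',0} for m'=−1..1 at α=1.9665, β=0.8044, γ=6.1546.
cos(β/2)=0.920202, sin(β/2)=0.391444
d^1_{-1,0}: single k=1 term ⇒ +0.509410;  D = -0.196356+0.470046i
d^1_{0,0}: k∈[0..1] ⇒ +0.846772 -0.153228 = +0.693544;  D = +0.693544+0.000000i
d^1_{1,0}: single k=0 term ⇒ -0.509410;  D = +0.196356+0.470046i
Y_1^{m'}(θ=0.93,φ=2.8235) and Σ D·Y over m':
  (-0.1964+0.4700i)·(-0.2631-0.0866i)  (+0.6935+0.0000i)·(+0.2921+0.0000i)  (+0.1964+0.4700i)·(+0.2631-0.0866i)
Y_1^0(R⁻¹ n̂) = +0.387324+0.000000i

Re=0.3873 Im=0.0000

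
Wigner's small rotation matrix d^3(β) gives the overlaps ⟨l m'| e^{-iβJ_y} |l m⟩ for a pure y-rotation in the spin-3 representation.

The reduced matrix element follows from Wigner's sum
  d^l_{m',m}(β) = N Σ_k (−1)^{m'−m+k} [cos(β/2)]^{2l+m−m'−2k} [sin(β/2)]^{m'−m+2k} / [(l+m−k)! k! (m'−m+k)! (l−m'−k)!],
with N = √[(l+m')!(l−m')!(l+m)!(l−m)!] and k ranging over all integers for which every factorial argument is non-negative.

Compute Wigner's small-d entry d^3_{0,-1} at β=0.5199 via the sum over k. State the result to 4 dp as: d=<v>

d^3_{0,-1}(β=0.5199) via Wigner's sum:
With c≡cos(β/2)=0.966403 and s≡sin(β/2)=0.257032, N=[6·6·2·24]^{1/2}=41.569219
Admissible k: 0..2 (factorial args all ≥0)
  k=0: (−1)^1·41.5692/(12)·0.9664^5·0.2570^1 = -0.750532
  k=1: (−1)^2·41.5692/(4)·0.9664^3·0.2570^3 = +0.159276
  k=2: (−1)^3·41.5692/(12)·0.9664^1·0.2570^5 = -0.003756
d^3_{0,-1}(0.5199) = -0.750532 +0.159276 -0.003756 = -0.595012

d=-0.5950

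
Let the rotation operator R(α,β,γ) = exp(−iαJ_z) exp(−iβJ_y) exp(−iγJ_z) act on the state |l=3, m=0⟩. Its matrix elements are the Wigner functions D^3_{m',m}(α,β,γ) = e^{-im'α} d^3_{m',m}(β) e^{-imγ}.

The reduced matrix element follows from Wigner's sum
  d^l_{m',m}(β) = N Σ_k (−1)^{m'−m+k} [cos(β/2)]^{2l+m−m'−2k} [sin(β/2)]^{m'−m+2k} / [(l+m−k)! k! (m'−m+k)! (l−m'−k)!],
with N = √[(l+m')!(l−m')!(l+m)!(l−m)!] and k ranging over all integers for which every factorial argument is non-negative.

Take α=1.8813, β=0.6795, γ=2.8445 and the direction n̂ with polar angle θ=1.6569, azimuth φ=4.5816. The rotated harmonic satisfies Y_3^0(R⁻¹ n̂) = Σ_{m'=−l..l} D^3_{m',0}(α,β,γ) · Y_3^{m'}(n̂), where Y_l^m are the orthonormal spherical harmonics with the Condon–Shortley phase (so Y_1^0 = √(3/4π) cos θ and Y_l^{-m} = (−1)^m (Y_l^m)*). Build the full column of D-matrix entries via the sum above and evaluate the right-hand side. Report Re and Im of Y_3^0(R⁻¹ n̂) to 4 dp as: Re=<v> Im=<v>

Need the full column D^3_{m',0} for m'=−3..3 at α=1.8813, β=0.6795, γ=2.8445.
cos(β/2)=0.942838, sin(β/2)=0.333251
d^3_{-3,0}: single k=3 term ⇒ +0.138721;  D = +0.111327-0.082764i
d^3_{-2,0}: k∈[2..3] ⇒ +0.480677 -0.060051 = +0.420625;  D = -0.342091-0.244743i
d^3_{-1,0}: k∈[1..3] ⇒ +0.860098 -0.322358 +0.013424 = +0.551164;  D = -0.168402+0.524807i
d^3_{0,0}: k∈[0..3] ⇒ +0.702461 -0.789832 +0.098674 -0.001370 = +0.009934;  D = +0.009934+0.000000i
d^3_{1,0}: k∈[0..2] ⇒ -0.860098 +0.322358 -0.013424 = -0.551164;  D = +0.168402+0.524807i
d^3_{2,0}: k∈[0..1] ⇒ +0.480677 -0.060051 = +0.420625;  D = -0.342091+0.244743i
d^3_{3,0}: single k=0 term ⇒ -0.138721;  D = -0.111327-0.082764i
Y_3^{m'}(θ=1.6569,φ=4.5816) and Σ D·Y over m':
  (+0.1113-0.0828i)·(+0.1578-0.3812i)  (-0.3421-0.2447i)·(+0.0843+0.0226i)  (-0.1684+0.5248i)·(+0.0404-0.3074i)  (+0.0099+0.0000i)·(+0.0951+0.0000i)  (+0.1684+0.5248i)·(-0.0404-0.3074i)  (-0.3421+0.2447i)·(+0.0843-0.0226i)  (-0.1113-0.0828i)·(-0.1578-0.3812i)
Y_3^0(R⁻¹ n̂) = +0.235413+0.000000i

Re=0.2354 Im=0.0000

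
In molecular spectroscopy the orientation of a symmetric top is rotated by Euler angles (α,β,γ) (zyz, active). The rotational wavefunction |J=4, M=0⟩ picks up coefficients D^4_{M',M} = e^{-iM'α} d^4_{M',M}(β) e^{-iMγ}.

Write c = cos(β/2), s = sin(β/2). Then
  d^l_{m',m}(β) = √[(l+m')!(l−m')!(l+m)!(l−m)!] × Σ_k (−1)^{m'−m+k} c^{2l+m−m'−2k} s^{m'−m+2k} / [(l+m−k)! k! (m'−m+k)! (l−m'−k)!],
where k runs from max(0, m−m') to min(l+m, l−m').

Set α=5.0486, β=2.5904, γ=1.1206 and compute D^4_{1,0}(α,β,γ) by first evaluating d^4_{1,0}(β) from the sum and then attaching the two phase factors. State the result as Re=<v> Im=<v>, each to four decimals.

Re=0.1712 Im=0.4897

Split into d^4_{1,0}(β=2.5904) × two z-phases.
c=cos(2.5904/2)=0.272121, s=sin(2.5904/2)=0.962263; N=√[120·6·24·24]=643.987578
k: max(0,(0)−(1))=0 … min(4+(0),4−(1))=3
  k=0: (−1)^1·643.9876/(144)·0.2721^7·0.9623^1 = -0.000475
  k=1: (−1)^2·643.9876/(24)·0.2721^5·0.9623^3 = +0.035674
  k=2: (−1)^3·643.9876/(24)·0.2721^3·0.9623^5 = -0.446088
  k=3: (−1)^4·643.9876/(144)·0.2721^1·0.9623^7 = +0.929680
d^4_{1,0}(2.5904) = -0.000475 +0.035674 -0.446088 +0.929680 = +0.518791
Attach z-rotation phases: D = e^{-i(1)(5.0486)}·(+0.518791)·e^{-i(0)(1.1206)} = +0.171156+0.489745i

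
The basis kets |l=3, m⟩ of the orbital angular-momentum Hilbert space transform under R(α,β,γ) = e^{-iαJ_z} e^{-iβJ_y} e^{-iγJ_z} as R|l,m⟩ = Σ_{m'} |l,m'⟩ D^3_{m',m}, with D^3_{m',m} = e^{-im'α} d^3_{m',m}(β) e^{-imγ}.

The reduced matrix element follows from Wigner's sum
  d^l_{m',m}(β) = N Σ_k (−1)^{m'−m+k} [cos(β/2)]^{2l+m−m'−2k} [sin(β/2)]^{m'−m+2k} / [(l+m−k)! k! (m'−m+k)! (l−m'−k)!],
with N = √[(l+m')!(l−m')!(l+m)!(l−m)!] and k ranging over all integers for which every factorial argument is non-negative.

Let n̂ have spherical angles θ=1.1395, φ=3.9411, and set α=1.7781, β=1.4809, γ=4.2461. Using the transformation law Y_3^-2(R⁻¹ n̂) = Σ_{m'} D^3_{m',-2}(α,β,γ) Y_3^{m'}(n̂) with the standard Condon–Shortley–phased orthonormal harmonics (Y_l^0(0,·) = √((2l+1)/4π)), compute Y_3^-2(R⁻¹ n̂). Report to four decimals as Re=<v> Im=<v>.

Need the full column D^3_{m',-2} for m'=−3..3 at α=1.7781, β=1.4809, γ=4.2461.
cos(β/2)=0.738165, sin(β/2)=0.674620
d^3_{-3,-2}: single k=1 term ⇒ +0.362162;  D = +0.110711+0.344825i
d^3_{-2,-2}: k∈[0..1] ⇒ +0.161779 -0.675620 = -0.513842;  D = -0.446439+0.254412i
d^3_{-1,-2}: k∈[0..1] ⇒ -0.467549 +0.781031 = +0.313483;  D = -0.207946-0.234585i
d^3_{0,-2}: k∈[0..1] ⇒ +0.740105 -0.618166 = +0.121939;  D = -0.072647+0.097936i
d^3_{1,-2}: k∈[0..1] ⇒ -0.781031 +0.326175 = -0.454857;  D = -0.413276-0.189995i
d^3_{2,-2}: k∈[0..1] ⇒ +0.564305 -0.094266 = +0.470039;  D = +0.104232-0.458337i
d^3_{3,-2}: single k=0 term ⇒ -0.252654;  D = +0.252620+0.004120i
Y_3^{m'}(θ=1.1395,φ=3.9411) and Σ D·Y over m':
  (+0.1107+0.3448i)·(+0.2303+0.2116i)  (-0.4464+0.2544i)·(-0.0099-0.3524i)  (-0.2079-0.2346i)·(+0.0258-0.0266i)  (-0.0726+0.0979i)·(-0.3317+0.0000i)  (-0.4133-0.1900i)·(-0.0258-0.0266i)  (+0.1042-0.4583i)·(-0.0099+0.3524i)  (+0.2526+0.0041i)·(-0.2303+0.2116i)
Y_3^-2(R⁻¹ n̂) = +0.166196+0.334325i

Re=0.1662 Im=0.3343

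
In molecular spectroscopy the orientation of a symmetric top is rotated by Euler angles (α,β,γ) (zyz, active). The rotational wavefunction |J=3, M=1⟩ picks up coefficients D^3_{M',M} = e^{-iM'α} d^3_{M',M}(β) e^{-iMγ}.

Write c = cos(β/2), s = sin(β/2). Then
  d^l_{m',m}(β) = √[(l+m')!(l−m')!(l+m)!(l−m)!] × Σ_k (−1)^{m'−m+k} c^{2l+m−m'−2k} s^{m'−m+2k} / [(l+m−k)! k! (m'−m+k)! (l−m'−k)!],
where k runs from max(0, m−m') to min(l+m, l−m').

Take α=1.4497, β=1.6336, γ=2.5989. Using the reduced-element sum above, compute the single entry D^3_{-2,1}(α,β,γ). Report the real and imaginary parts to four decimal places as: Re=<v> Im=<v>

Re=0.3251 Im=0.1007

First d^3_{-2,1}(β=1.6336), then the phase factors e^{-i(-2)α} and e^{-i(1)γ}:
c=cos(1.6336/2)=0.684557, s=sin(1.6336/2)=0.728959; N=√[1·120·24·2]=75.894664
Admissible k: 3..4 (factorial args all ≥0)
  k=3: (−1)^0·75.8947/(12)·0.6846^3·0.7290^3 = +0.785903
  k=4: (−1)^1·75.8947/(24)·0.6846^1·0.7290^5 = -0.445580
d^3_{-2,1}(1.6336) = +0.785903 -0.445580 = +0.340323
Phases: e^{-i·(-2)·1.4497}=-0.970814+0.239832i, e^{-i·(1)·2.5989}=-0.856321-0.516444i ⇒ D=+0.325073+0.100735i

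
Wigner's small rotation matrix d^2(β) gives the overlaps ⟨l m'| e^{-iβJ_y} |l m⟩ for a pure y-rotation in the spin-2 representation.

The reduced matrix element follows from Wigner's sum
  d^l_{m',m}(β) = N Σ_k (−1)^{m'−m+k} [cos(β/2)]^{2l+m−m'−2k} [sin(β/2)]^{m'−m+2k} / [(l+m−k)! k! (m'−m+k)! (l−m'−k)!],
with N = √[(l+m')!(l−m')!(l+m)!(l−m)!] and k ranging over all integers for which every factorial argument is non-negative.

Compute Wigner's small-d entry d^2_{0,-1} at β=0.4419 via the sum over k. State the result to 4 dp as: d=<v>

d^2_{0,-1}(β=0.4419) via Wigner's sum:
Half-angle: c=0.975690, s=0.219157. N=√(2·2·1·6)=4.898979
Admissible k: 0..1 (factorial args all ≥0)
  k=0: (−1)^1·4.8990/(2)·0.9757^3·0.2192^1 = -0.498615
  k=1: (−1)^2·4.8990/(2)·0.9757^1·0.2192^3 = +0.025157
d^2_{0,-1}(0.4419) = -0.498615 +0.025157 = -0.473458

d=-0.4735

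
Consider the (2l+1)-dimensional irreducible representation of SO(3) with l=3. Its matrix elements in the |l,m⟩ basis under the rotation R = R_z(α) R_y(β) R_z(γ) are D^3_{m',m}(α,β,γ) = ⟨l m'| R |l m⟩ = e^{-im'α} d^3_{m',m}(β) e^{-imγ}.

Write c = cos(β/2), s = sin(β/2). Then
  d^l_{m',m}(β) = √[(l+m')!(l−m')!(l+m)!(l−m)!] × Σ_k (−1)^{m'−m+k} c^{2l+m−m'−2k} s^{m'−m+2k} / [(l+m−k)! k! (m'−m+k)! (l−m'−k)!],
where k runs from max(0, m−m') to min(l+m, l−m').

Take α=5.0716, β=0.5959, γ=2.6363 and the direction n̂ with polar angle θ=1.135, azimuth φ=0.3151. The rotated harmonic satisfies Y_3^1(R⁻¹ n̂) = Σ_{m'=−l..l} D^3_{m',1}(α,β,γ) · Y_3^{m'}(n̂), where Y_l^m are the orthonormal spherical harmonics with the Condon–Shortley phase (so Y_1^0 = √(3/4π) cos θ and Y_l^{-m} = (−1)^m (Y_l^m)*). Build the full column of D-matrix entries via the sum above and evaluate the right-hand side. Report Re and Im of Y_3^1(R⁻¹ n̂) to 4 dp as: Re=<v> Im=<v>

Need the full column D^3_{m',1} for m'=−3..3 at α=5.0716, β=0.5959, γ=2.6363.
cos(β/2)=0.955940, sin(β/2)=0.293561
d^3_{-3,1}: single k=4 term ⇒ +0.026285;  D = +0.026283+0.000319i
d^3_{-2,1}: k∈[3..4] ⇒ +0.139771 -0.006591 = +0.133181;  D = +0.045302+0.125239i
d^3_{-1,1}: k∈[2..4] ⇒ +0.431789 -0.054293 +0.000640 = +0.378136;  D = -0.287676+0.245417i
d^3_{0,1}: k∈[1..3] ⇒ +0.811789 -0.229668 +0.007220 = +0.589341;  D = -0.515692-0.285278i
d^3_{1,1}: k∈[0..2] ⇒ +0.763106 -0.575719 +0.040720 = +0.228107;  D = +0.033204-0.225677i
d^3_{2,1}: k∈[0..1] ⇒ -0.741058 +0.139771 = -0.601287;  D = -0.587682+0.127184i
d^3_{3,1}: single k=0 term ⇒ +0.278719;  D = +0.150954+0.234301i
Y_3^{m'}(θ=1.135,φ=0.3151) and Σ D·Y over m':
  (+0.0263+0.0003i)·(+0.1820-0.2520i)  (+0.0453+0.1252i)·(+0.2864-0.2089i)  (-0.2877+0.2454i)·(-0.0304+0.0099i)  (-0.5157-0.2853i)·(-0.3322+0.0000i)  (+0.0332-0.2257i)·(+0.0304+0.0099i)  (-0.5877+0.1272i)·(+0.2864+0.2089i)  (+0.1510+0.2343i)·(-0.1820-0.2520i)
Y_3^1(R⁻¹ n̂) = +0.061548-0.069236i

Re=0.0615 Im=-0.0692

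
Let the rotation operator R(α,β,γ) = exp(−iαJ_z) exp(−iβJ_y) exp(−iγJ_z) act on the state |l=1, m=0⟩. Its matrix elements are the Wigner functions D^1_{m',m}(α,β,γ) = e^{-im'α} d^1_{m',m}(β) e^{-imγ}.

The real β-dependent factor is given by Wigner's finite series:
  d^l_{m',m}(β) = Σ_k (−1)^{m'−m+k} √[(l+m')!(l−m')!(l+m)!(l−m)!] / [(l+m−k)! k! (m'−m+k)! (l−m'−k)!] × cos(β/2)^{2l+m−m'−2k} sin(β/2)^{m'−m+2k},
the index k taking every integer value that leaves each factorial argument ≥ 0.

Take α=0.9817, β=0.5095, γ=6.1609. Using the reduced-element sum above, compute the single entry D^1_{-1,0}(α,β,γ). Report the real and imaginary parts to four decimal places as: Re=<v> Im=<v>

Re=0.1916 Im=0.2868

D^1_{-1,0}(0.9817,0.5095,6.1609) = e^{-i·-1·0.9817}·d^1_{-1,0}(0.5095)·e^{-i·0·6.1609}. Compute d first:
c=cos(0.5095/2)=0.967726, s=sin(0.5095/2)=0.252003; N=√[1·2·1·1]=1.414214
k∈{1} keeps every argument non-negative
  k=1: (−1)^0·1.4142/(1)·0.9677^1·0.2520^1 = +0.344885
d^1_{-1,0}(0.5095) = +0.344885
D = (+0.555610+0.831443i)·(+0.344885)·(+1.000000+0.000000i) = +0.191621+0.286752i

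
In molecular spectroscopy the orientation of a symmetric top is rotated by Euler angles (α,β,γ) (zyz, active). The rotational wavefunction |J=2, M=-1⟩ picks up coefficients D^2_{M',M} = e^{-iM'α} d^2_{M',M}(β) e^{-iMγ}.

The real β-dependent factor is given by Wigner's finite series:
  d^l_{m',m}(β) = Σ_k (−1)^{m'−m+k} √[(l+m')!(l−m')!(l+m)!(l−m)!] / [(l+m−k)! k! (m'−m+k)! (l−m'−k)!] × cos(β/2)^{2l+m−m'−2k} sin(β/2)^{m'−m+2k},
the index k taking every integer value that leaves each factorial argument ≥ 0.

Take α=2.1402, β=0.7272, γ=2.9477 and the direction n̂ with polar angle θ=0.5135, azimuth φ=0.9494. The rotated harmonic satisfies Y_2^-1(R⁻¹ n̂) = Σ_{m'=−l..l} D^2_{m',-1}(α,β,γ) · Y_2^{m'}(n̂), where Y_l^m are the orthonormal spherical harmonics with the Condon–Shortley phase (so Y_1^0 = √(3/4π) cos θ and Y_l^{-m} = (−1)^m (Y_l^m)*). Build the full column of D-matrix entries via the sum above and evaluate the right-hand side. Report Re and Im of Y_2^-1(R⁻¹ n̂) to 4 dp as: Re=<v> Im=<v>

Re=0.2067 Im=-0.3178

Need the full column D^2_{m',-1} for m'=−2..2 at α=2.1402, β=0.7272, γ=2.9477.
cos(β/2)=0.934623, sin(β/2)=0.355641
d^2_{-2,-1}: single k=1 term ⇒ +0.580699;  D = +0.340180+0.470625i
d^2_{-1,-1}: k∈[0..1] ⇒ +0.763036 -0.331450 = +0.431586;  D = +0.158283-0.401513i
d^2_{0,-1}: k∈[0..1] ⇒ -0.711208 +0.102979 = -0.608229;  D = +0.596832-0.117194i
d^2_{1,-1}: k∈[0..1] ⇒ +0.331450 -0.015997 = +0.315453;  D = +0.218075+0.227934i
d^2_{2,-1}: single k=0 term ⇒ -0.084082;  D = -0.019831+0.081710i
Y_2^{m'}(θ=0.5135,φ=0.9494) and Σ D·Y over m':
  (+0.3402+0.4706i)·(-0.0300-0.0882i)  (+0.1583-0.4015i)·(+0.1924-0.2688i)  (+0.5968-0.1172i)·(+0.4025+0.0000i)  (+0.2181+0.2279i)·(-0.1924-0.2688i)  (-0.0198+0.0817i)·(-0.0300+0.0882i)
Y_2^-1(R⁻¹ n̂) = +0.206745-0.317801i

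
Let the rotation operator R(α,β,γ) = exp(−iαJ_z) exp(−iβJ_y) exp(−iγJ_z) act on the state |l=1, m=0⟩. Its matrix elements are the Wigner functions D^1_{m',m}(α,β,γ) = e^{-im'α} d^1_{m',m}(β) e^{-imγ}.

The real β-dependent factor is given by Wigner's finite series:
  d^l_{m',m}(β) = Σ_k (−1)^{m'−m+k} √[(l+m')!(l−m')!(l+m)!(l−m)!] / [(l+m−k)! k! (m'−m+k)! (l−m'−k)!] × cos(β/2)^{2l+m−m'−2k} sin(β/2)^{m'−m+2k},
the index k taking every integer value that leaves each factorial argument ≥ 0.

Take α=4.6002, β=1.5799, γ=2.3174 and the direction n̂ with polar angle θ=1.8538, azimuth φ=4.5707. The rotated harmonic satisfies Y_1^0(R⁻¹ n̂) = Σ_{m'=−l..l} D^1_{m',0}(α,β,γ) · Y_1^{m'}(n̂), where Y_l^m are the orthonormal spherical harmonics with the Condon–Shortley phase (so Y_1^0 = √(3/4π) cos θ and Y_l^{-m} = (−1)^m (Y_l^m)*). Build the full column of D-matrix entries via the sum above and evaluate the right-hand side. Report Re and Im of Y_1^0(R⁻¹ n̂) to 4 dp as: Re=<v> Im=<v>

Need the full column D^1_{m',0} for m'=−1..1 at α=4.6002, β=1.5799, γ=2.3174.
cos(β/2)=0.703881, sin(β/2)=0.710318
d^1_{-1,0}: single k=1 term ⇒ +0.707077;  D = -0.079160-0.702632i
d^1_{0,0}: k∈[0..1] ⇒ +0.495448 -0.504552 = -0.009104;  D = -0.009104+0.000000i
d^1_{1,0}: single k=0 term ⇒ -0.707077;  D = +0.079160-0.702632i
Y_1^{m'}(θ=1.8538,φ=4.5707) and Σ D·Y over m':
  (-0.0792-0.7026i)·(-0.0468+0.3284i)  (-0.0091+0.0000i)·(-0.1364+0.0000i)  (+0.0792-0.7026i)·(+0.0468+0.3284i)
Y_1^0(R⁻¹ n̂) = +0.470185+0.000000i

Re=0.4702 Im=0.0000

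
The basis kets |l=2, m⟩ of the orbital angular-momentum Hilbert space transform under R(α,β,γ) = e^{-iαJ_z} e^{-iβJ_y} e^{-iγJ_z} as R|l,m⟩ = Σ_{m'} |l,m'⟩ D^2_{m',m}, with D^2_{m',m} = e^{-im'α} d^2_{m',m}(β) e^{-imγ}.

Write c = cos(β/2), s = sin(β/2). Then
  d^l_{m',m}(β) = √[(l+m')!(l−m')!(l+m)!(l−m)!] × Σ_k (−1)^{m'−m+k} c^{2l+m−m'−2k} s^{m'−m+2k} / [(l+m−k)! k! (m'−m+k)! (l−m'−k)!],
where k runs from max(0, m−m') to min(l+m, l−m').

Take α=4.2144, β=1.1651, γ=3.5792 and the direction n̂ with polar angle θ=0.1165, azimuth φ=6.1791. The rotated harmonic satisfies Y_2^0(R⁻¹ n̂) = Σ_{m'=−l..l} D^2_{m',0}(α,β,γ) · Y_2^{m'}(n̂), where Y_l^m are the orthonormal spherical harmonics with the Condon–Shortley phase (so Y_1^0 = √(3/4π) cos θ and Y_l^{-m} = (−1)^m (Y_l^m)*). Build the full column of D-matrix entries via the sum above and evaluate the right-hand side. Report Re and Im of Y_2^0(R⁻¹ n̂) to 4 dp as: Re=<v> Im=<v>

Need the full column D^2_{m',0} for m'=−2..2 at α=4.2144, β=1.1651, γ=3.5792.
cos(β/2)=0.835062, sin(β/2)=0.550155
d^2_{-2,0}: single k=2 term ⇒ +0.516992;  D = -0.281079+0.433907i
d^2_{-1,0}: k∈[1..2] ⇒ +0.784725 -0.340604 = +0.444121;  D = -0.212139-0.390180i
d^2_{0,0}: k∈[0..2] ⇒ +0.486268 -0.844245 +0.091610 = -0.266367;  D = -0.266367+0.000000i
d^2_{1,0}: k∈[0..1] ⇒ -0.784725 +0.340604 = -0.444121;  D = +0.212139-0.390180i
d^2_{2,0}: single k=0 term ⇒ +0.516992;  D = -0.281079-0.433907i
Y_2^{m'}(θ=0.1165,φ=6.1791) and Σ D·Y over m':
  (-0.2811+0.4339i)·(+0.0051+0.0011i)  (-0.2121-0.3902i)·(+0.0887+0.0093i)  (-0.2664+0.0000i)·(+0.6180+0.0000i)  (+0.2121-0.3902i)·(-0.0887+0.0093i)  (-0.2811-0.4339i)·(+0.0051-0.0011i)
Y_2^0(R⁻¹ n̂) = -0.198826+0.000000i

Re=-0.1988 Im=0.0000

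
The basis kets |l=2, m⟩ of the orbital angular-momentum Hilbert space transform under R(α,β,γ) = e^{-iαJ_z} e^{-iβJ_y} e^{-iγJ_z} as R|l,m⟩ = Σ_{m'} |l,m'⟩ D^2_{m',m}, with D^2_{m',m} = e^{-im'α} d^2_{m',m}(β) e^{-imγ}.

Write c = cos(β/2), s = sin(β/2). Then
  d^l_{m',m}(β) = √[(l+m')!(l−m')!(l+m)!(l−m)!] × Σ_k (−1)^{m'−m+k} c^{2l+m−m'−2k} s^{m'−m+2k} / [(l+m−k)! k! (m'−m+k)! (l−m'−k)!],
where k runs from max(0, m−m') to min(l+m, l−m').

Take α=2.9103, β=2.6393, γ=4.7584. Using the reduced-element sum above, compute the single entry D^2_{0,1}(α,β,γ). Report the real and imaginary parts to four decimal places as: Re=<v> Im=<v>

Re=-0.0238 Im=-0.5163

D^2_{0,1}(2.9103,2.6393,4.7584) = e^{-i·0·2.9103}·d^2_{0,1}(2.6393)·e^{-i·1·4.7584}. Compute d first:
With c≡cos(β/2)=0.248514 and s≡sin(β/2)=0.968628, N=[2·2·6·1]^{1/2}=4.898979
Admissible k: 1..2 (factorial args all ≥0)
  k=1: (−1)^0·4.8990/(2)·0.2485^3·0.9686^1 = +0.036416
  k=2: (−1)^1·4.8990/(2)·0.2485^1·0.9686^3 = -0.553221
d^2_{0,1}(2.6393) = +0.036416 -0.553221 = -0.516805
Phases: e^{-i·(0)·2.9103}=+1.000000+0.000000i, e^{-i·(1)·4.7584}=+0.045995+0.998942i ⇒ D=-0.023770-0.516258i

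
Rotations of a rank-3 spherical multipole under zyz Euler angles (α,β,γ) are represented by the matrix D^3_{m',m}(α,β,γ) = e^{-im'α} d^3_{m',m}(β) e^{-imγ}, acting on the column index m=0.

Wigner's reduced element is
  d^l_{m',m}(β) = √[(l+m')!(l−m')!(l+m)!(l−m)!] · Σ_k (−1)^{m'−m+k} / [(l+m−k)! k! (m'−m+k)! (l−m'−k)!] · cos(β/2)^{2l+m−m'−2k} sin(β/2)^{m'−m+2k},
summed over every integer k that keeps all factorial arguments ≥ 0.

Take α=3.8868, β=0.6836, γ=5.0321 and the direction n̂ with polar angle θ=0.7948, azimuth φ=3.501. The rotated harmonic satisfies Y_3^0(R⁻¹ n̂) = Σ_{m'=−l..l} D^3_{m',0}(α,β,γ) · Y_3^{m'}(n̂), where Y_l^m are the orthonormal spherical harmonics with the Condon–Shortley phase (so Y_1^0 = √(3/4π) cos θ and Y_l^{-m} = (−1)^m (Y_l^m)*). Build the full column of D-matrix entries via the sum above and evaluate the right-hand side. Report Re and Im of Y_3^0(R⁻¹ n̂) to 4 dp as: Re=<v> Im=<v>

Need the full column D^3_{m',0} for m'=−3..3 at α=3.8868, β=0.6836, γ=5.0321.
cos(β/2)=0.942153, sin(β/2)=0.335184
d^3_{-3,0}: single k=3 term ⇒ +0.140840;  D = +0.086887-0.110845i
d^3_{-2,0}: k∈[2..3] ⇒ +0.484854 -0.061367 = +0.423488;  D = +0.034004+0.422120i
d^3_{-1,0}: k∈[1..3] ⇒ +0.861946 -0.327283 +0.013808 = +0.548471;  D = -0.403097-0.371931i
d^3_{0,0}: k∈[0..3] ⇒ +0.699404 -0.796697 +0.100836 -0.001418 = +0.002125;  D = +0.002125+0.000000i
d^3_{1,0}: k∈[0..2] ⇒ -0.861946 +0.327283 -0.013808 = -0.548471;  D = +0.403097-0.371931i
d^3_{2,0}: k∈[0..1] ⇒ +0.484854 -0.061367 = +0.423488;  D = +0.034004-0.422120i
d^3_{3,0}: single k=0 term ⇒ -0.140840;  D = -0.086887-0.110845i
Y_3^{m'}(θ=0.7948,φ=3.501) and Σ D·Y over m':
  (+0.0869-0.1108i)·(-0.0717+0.1337i)  (+0.0340+0.4221i)·(+0.2744-0.2401i)  (-0.4031-0.3719i)·(-0.3137+0.1179i)  (+0.0021+0.0000i)·(-0.1430+0.0000i)  (+0.4031-0.3719i)·(+0.3137+0.1179i)  (+0.0340-0.4221i)·(+0.2744+0.2401i)  (-0.0869-0.1108i)·(+0.0717+0.1337i)
Y_3^0(R⁻¹ n̂) = +0.578856+0.000000i

Re=0.5789 Im=0.0000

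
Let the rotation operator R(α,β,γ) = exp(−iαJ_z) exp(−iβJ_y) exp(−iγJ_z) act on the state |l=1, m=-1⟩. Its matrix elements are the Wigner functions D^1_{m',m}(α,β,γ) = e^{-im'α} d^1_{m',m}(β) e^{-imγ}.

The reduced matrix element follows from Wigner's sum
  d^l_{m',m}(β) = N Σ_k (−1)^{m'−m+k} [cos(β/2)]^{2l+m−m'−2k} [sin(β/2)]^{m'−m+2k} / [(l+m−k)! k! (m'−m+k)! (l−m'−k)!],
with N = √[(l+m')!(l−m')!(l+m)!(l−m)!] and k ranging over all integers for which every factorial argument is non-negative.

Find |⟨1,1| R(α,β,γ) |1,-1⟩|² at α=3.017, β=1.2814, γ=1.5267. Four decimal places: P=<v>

First d^1_{1,-1}(β=1.2814), then the phase factors e^{-i(1)α} and e^{-i(-1)γ}:
Half-angle: c=0.801678, s=0.597757. N=√(2·1·1·2)=2.000000
Admissible k: 0..0 (factorial args all ≥0)
  k=0: (−1)^2·2.0000/(2)·0.8017^0·0.5978^2 = +0.357313
d^1_{1,-1}(1.2814) = +0.357313
|D^1_{1,-1}|² = |d^1_{1,-1}(β)|² = (+0.357313)² = 0.127673 (the z-rotation phases have unit modulus)

P=0.1277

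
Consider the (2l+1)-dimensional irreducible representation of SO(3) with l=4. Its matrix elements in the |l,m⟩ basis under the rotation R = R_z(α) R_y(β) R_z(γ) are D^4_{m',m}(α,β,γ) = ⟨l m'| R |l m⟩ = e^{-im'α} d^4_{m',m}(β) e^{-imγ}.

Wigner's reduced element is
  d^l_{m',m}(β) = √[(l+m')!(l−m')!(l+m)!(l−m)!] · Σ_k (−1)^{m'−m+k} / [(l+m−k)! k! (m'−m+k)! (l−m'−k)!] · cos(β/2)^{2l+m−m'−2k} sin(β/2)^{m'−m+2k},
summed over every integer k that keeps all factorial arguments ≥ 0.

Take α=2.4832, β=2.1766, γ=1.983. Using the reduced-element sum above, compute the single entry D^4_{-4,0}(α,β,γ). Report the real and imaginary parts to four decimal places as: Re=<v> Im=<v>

Split into d^4_{-4,0}(β=2.1766) × two z-phases.
Half-angle: c=0.463992, s=0.885839. N=√(1·40320·24·24)=4819.161753
k∈{4} keeps every argument non-negative
  k=4: (−1)^0·4819.1618/(576)·0.4640^4·0.8858^4 = +0.238787
d^4_{-4,0}(2.1766) = +0.238787
Attach z-rotation phases: D = e^{-i(-4)(2.4832)}·(+0.238787)·e^{-i(0)(1.983)} = -0.208630-0.116158i

Re=-0.2086 Im=-0.1162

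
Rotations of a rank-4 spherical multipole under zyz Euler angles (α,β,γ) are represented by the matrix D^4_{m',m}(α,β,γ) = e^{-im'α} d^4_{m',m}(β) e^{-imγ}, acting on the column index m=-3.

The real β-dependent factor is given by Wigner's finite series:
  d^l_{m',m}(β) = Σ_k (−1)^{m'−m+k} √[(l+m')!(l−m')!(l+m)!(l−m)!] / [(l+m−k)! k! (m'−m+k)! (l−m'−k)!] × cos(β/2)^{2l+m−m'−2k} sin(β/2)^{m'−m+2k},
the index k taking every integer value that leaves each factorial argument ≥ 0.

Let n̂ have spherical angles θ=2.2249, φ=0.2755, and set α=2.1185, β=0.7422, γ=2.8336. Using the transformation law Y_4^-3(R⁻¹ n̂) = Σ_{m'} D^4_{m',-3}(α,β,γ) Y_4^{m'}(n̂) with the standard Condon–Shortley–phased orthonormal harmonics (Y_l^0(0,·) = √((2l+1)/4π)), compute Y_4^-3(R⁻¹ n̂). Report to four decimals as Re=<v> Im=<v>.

Need the full column D^4_{m',-3} for m'=−4..4 at α=2.1185, β=0.7422, γ=2.8336.
cos(β/2)=0.931929, sin(β/2)=0.362641
d^4_{-4,-3}: single k=1 term ⇒ +0.626183;  D = -0.187417-0.597478i
d^4_{-3,-3}: k∈[0..1] ⇒ +0.568935 -0.603043 = -0.034108;  D = +0.022468-0.025662i
d^4_{-2,-3}: k∈[0..1] ⇒ -0.828363 +0.376296 = -0.452067;  D = -0.445440-0.077119i
d^4_{-1,-3}: k∈[0..1] ⇒ +0.683786 -0.172567 = +0.511220;  D = -0.187852-0.475455i
d^4_{0,-3}: k∈[0..1] ⇒ -0.396651 +0.060061 = -0.336589;  D = +0.202846-0.268600i
d^4_{1,-3}: k∈[0..1] ⇒ +0.172567 -0.015678 = +0.156888;  D = +0.156118+0.015525i
d^4_{2,-3}: k∈[0..1] ⇒ -0.056979 +0.002876 = -0.054103;  D = +0.023464+0.048750i
d^4_{3,-3}: k∈[0..1] ⇒ +0.013827 -0.000299 = +0.013528;  D = -0.007351+0.011356i
d^4_{4,-3}: single k=0 term ⇒ -0.002174;  D = -0.002173-0.000058i
Y_4^{m'}(θ=2.2249,φ=0.2755) and Σ D·Y over m':
  (-0.1874-0.5975i)·(+0.0793-0.1566i)  (+0.0225-0.0257i)·(-0.2579+0.2800i)  (-0.4454-0.0771i)·(+0.2857-0.1755i)  (-0.1879-0.4755i)·(+0.0898-0.0254i)  (+0.2028-0.2686i)·(-0.3501+0.0000i)  (+0.1561+0.0155i)·(-0.0898-0.0254i)  (+0.0235+0.0488i)·(+0.2857+0.1755i)  (-0.0074+0.0114i)·(+0.2579+0.2800i)  (-0.0022-0.0001i)·(+0.0793+0.1566i)
Y_4^-3(R⁻¹ n̂) = -0.368486+0.120349i

Re=-0.3685 Im=0.1203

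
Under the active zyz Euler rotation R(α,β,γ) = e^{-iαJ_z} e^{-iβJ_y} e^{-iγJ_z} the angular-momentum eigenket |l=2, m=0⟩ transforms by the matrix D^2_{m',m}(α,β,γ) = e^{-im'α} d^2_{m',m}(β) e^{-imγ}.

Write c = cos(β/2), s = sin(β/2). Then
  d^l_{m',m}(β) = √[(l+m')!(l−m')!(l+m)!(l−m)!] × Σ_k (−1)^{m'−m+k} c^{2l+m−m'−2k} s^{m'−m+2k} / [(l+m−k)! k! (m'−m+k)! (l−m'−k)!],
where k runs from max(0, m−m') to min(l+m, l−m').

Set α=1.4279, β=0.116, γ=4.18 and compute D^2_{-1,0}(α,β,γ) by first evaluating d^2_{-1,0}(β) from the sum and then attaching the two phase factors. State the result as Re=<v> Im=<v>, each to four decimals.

Re=0.0201 Im=0.1394

First d^2_{-1,0}(β=0.116), then the phase factors e^{-i(-1)α} and e^{-i(0)γ}:
Half-angle: c=0.998318, s=0.057967. N=√(1·6·2·2)=4.898979
k: max(0,(0)−(-1))=1 … min(2+(0),2−(-1))=2
  k=1: (−1)^0·4.8990/(2)·0.9983^3·0.0580^1 = +0.141276
  k=2: (−1)^1·4.8990/(2)·0.9983^1·0.0580^3 = -0.000476
d^2_{-1,0}(0.116) = +0.141276 -0.000476 = +0.140799
D = (+0.142411+0.989808i)·(+0.140799)·(+1.000000+0.000000i) = +0.020051+0.139364i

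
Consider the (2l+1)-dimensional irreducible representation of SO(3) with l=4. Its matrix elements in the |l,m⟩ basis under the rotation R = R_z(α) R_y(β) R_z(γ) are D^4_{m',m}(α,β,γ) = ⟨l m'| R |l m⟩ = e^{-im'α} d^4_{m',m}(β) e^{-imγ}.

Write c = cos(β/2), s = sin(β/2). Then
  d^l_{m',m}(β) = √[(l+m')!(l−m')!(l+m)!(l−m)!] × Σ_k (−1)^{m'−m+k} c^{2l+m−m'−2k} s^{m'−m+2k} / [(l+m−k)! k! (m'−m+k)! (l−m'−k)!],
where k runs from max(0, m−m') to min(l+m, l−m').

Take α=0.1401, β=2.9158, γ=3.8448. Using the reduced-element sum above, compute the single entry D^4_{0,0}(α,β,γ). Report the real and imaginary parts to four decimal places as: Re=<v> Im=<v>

Re=0.7604 Im=0.0000

Split into d^4_{0,0}(β=2.9158) × two z-phases.
With c≡cos(β/2)=0.112657 and s≡sin(β/2)=0.993634, N=[24·24·24·24]^{1/2}=576.000000
The bounds max(0,m−m')=0 and min(l+m,l−m')=4 give 5 terms
  k=0: (−1)^0·576.0000/(576)·0.1127^8·0.9936^0 = +0.000000
  k=1: (−1)^1·576.0000/(36)·0.1127^6·0.9936^2 = -0.000032
  k=2: (−1)^2·576.0000/(16)·0.1127^4·0.9936^4 = +0.005652
  k=3: (−1)^3·576.0000/(36)·0.1127^2·0.9936^6 = -0.195430
  k=4: (−1)^4·576.0000/(576)·0.1127^0·0.9936^8 = +0.950192
d^4_{0,0}(2.9158) = +0.000000 -0.000032 +0.005652 -0.195430 +0.950192 = +0.760382
Phases: e^{-i·(0)·0.1401}=+1.000000+0.000000i, e^{-i·(0)·3.8448}=+1.000000+0.000000i ⇒ D=+0.760382+0.000000i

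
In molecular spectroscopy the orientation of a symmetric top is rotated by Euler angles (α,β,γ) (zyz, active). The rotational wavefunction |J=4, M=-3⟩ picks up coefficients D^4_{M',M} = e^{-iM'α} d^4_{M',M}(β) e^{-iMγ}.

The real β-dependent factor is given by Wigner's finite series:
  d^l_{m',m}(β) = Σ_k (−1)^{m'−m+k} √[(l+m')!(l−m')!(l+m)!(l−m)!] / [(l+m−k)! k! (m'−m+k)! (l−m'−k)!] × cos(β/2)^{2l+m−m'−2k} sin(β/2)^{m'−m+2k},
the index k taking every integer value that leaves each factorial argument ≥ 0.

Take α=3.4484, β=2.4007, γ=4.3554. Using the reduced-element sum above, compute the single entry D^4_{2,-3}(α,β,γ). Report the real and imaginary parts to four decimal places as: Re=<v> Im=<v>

Re=0.4506 Im=-0.0515

Split into d^4_{2,-3}(β=2.4007) × two z-phases.
With c≡cos(β/2)=0.362032 and s≡sin(β/2)=0.932166, N=[720·2·1·5040]^{1/2}=2693.993318
k∈{0,1} keeps every argument non-negative
  k=0: (−1)^5·2693.9933/(240)·0.3620^3·0.9322^5 = -0.374878
  k=1: (−1)^6·2693.9933/(720)·0.3620^1·0.9322^7 = +0.828443
d^4_{2,-3}(2.4007) = -0.374878 +0.828443 = +0.453565
Attach z-rotation phases: D = e^{-i(2)(3.4484)}·(+0.453565)·e^{-i(-3)(4.3554)} = +0.450632-0.051498i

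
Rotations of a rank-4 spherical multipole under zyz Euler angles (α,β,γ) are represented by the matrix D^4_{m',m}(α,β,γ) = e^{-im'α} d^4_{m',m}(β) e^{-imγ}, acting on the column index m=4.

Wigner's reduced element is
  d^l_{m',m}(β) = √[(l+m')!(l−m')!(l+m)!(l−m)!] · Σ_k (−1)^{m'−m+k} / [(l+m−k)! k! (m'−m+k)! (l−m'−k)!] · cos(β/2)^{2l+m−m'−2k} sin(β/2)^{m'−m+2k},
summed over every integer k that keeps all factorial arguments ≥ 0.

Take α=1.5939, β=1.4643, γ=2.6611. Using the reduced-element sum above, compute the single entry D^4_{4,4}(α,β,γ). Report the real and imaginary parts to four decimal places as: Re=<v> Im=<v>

First d^4_{4,4}(β=1.4643), then the phase factors e^{-i(4)α} and e^{-i(4)γ}:
c=cos(1.4643/2)=0.743739, s=sin(1.4643/2)=0.668470; N=√[40320·1·40320·1]=40320.000000
The bounds max(0,m−m')=0 and min(l+m,l−m')=0 give 1 term
  k=0: (−1)^0·40320.0000/(40320)·0.7437^8·0.6685^0 = +0.093619
d^4_{4,4}(1.4643) = +0.093619
D = (+0.995733-0.092283i)·(+0.093619)·(-0.344001+0.938969i) = -0.023955+0.090502i

Re=-0.0240 Im=0.0905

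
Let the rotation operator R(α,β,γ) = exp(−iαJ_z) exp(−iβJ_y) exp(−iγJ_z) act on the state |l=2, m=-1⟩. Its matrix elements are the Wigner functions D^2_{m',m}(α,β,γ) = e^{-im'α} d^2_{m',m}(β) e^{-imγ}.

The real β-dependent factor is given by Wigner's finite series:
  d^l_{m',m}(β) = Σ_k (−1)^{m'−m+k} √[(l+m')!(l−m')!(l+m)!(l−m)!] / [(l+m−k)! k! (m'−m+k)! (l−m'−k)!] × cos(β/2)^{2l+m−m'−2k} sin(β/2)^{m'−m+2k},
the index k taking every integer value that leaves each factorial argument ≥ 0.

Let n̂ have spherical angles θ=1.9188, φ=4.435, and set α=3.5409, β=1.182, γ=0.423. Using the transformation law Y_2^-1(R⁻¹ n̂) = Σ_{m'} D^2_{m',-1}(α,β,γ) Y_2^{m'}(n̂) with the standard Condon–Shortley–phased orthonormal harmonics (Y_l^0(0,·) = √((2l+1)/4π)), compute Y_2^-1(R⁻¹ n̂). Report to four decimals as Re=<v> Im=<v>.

Need the full column D^2_{m',-1} for m'=−2..2 at α=3.5409, β=1.182, γ=0.423.
cos(β/2)=0.830384, sin(β/2)=0.557192
d^2_{-2,-1}: single k=1 term ⇒ +0.638074;  D = +0.218304+0.599569i
d^2_{-1,-1}: k∈[0..1] ⇒ +0.475462 -0.642227 = -0.166765;  D = +0.113489+0.122192i
d^2_{0,-1}: k∈[0..1] ⇒ -0.781478 +0.351859 = -0.429620;  D = -0.391754-0.176358i
d^2_{1,-1}: k∈[0..1] ⇒ +0.642227 -0.096387 = +0.545840;  D = -0.545686-0.012931i
d^2_{2,-1}: single k=0 term ⇒ -0.287292;  D = -0.267262+0.105391i
Y_2^{m'}(θ=1.9188,φ=4.435) and Σ D·Y over m':
  (+0.2183+0.5996i)·(-0.2902-0.1798i)  (+0.1135+0.1222i)·(+0.0678-0.2382i)  (-0.3918-0.1764i)·(-0.2054+0.0000i)  (-0.5457-0.0129i)·(-0.0678-0.2382i)  (-0.2673+0.1054i)·(-0.2902+0.1798i)
Y_2^-1(R⁻¹ n̂) = +0.254243-0.143529i

Re=0.2542 Im=-0.1435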